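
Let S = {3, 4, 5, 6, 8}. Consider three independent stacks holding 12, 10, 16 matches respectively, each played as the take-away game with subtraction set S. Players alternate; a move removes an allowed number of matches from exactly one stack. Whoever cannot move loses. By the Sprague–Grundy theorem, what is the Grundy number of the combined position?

All stacks use S = {3, 4, 5, 6, 8}:
n :  0  1  2  3  4  5  6  7  8  9 10 11 12 13 14 15 16
G :  0  0  0  1  1  1  2  2  2  3  3  0  0  0  1  1  1
Stack A: G(12) = 0.
Stack B: G(10) = 3.
Stack C: G(16) = 1.
Combined Grundy value = 0 ⊕ 3 ⊕ 1 = 2.

2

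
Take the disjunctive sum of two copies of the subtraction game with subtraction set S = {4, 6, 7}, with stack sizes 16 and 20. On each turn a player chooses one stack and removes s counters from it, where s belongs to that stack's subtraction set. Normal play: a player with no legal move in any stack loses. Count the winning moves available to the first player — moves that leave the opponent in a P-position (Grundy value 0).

3

All stacks use S = {4, 6, 7}:
G(0) = 0
G(1) = mex{} = 0
G(2) = mex{} = 0
G(3) = mex{} = 0
G(4) = mex{0} = 1
G(5) = mex{0} = 1
G(6) = mex{0,0} = 1
G(7) = mex{0,0,0} = 1
G(8) = mex{1,0,0} = 2
G(9) = mex{1,0,0} = 2
G(10) = mex{1,1,0} = 2
G(11) = mex{1,1,1} = 0
G(12) = mex{2,1,1} = 0
G(13) = mex{2,1,1} = 0
G(14) = mex{2,2,1} = 0
G(15) = mex{0,2,2} = 1
G(16) = mex{0,2,2} = 1
G(17) = mex{0,0,2} = 1
G(18) = mex{0,0,0} = 1
G(19) = mex{1,0,0} = 2
G(20) = mex{1,0,0} = 2
Stack A: G(16) = 1.
Stack B: G(20) = 2.
Combined Grundy value = 1 ⊕ 2 = 3.
A winning move leaves total XOR = 0, i.e. changes one component's Grundy value g to g ⊕ X where X is the current total.
Stack A: need g' = 1⊕3 = 2. Options: 16−4→G=0, 16−6→G=2, 16−7→G=2. Hits: 2.
Stack B: need g' = 2⊕3 = 1. Options: 20−4→G=1, 20−6→G=0, 20−7→G=0. Hits: 1.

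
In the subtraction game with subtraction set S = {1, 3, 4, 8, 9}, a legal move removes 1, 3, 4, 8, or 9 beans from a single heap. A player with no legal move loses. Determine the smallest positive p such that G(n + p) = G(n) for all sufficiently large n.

12

n :  0  1  2  3  4  5  6  7  8  9 10 11 12 13 14 15 16 17 18 19 20 21 22 23 24 25
G :  0  1  0  1  2  3  2  0  1  4  3  2  0  1  0  1  2  3  2  0  1  4  3  2  0  1
G(n+12) = G(n) holds for n = 0,…,8 (a full window of length max(S) = 9), so the sequence is purely periodic with period 12.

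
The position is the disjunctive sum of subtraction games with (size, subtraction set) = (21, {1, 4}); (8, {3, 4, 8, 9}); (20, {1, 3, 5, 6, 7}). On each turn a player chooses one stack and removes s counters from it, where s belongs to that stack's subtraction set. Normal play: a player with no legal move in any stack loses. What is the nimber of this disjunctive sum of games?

Stack A, S = {1, 4}:
n :  0  1  2  3  4  5  6  7  8  9 10 11 12 13 14 15 16 17 18 19 20 21
G :  0  1  0  1  2  0  1  0  1  2  0  1  0  1  2  0  1  0  1  2  0  1
G_A(21) = 1.
Stack B, S = {3, 4, 8, 9}:
n : 0 1 2 3 4 5 6 7 8
G : 0 0 0 1 1 1 2 0 2
G_B(8) = 2.
Stack C, S = {1, 3, 5, 6, 7}:
n :  0  1  2  3  4  5  6  7  8  9 10 11 12 13 14 15 16 17 18 19 20
G :  0  1  0  1  0  1  2  3  2  3  2  3  0  1  0  1  0  1  2  3  2
G_C(20) = 2.
Combined Grundy value = 1 ⊕ 2 ⊕ 2 = 1.

1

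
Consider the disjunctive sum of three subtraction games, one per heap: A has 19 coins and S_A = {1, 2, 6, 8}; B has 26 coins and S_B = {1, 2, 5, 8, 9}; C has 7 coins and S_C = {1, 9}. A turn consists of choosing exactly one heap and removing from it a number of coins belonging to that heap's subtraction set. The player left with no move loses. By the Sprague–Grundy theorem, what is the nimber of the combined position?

Heap A, S = {1, 2, 6, 8}:
n :  0  1  2  3  4  5  6  7  8  9 10 11 12 13 14 15 16 17 18 19
G :  0  1  2  0  1  2  3  0  1  2  0  1  2  3  0  1  2  0  1  2
G_A(19) = 2.
Heap B, S = {1, 2, 5, 8, 9}:
n :  0  1  2  3  4  5  6  7  8  9 10 11 12 13 14 15 16 17 18 19 20 21 22 23 24 25 26
G :  0  1  2  0  1  2  0  1  2  3  0  1  2  0  1  2  0  1  2  3  0  1  2  0  1  2  0
G_B(26) = 0.
Heap C, S = {1, 9}:
n : 0 1 2 3 4 5 6 7
G : 0 1 0 1 0 1 0 1
G_C(7) = 1.
Combined Grundy value = 2 ⊕ 0 ⊕ 1 = 3.

3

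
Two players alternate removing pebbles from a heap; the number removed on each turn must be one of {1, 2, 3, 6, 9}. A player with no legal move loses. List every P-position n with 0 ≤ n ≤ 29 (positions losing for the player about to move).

0, 4, 8, 12, 16, 20, 24, 28

n :  0  1  2  3  4  5  6  7  8  9 10 11 12 13 14 15 16 17 18 19 20 21 22 23 24 25 26 27 28 29
G :  0  1  2  3  0  1  2  3  0  1  2  3  0  1  2  3  0  1  2  3  0  1  2  3  0  1  2  3  0  1
P-positions are exactly the n with G(n) = 0.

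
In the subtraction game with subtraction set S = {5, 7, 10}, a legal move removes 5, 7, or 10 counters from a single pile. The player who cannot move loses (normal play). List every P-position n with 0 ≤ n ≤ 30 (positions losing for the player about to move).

G(0) = 0
G(1) = mex{} = 0
G(2) = mex{} = 0
G(3) = mex{} = 0
G(4) = mex{} = 0
G(5) = mex{0} = 1
G(6) = mex{0} = 1
G(7) = mex{0,0} = 1
G(8) = mex{0,0} = 1
G(9) = mex{0,0} = 1
G(10) = mex{1,0,0} = 2
G(11) = mex{1,0,0} = 2
G(12) = mex{1,1,0} = 2
G(13) = mex{1,1,0} = 2
G(14) = mex{1,1,0} = 2
G(15) = mex{2,1,1} = 0
G(16) = mex{2,1,1} = 0
G(17) = mex{2,2,1} = 0
G(18) = mex{2,2,1} = 0
G(19) = mex{2,2,1} = 0
G(20) = mex{0,2,2} = 1
G(21) = mex{0,2,2} = 1
G(22) = mex{0,0,2} = 1
G(23) = mex{0,0,2} = 1
G(24) = mex{0,0,2} = 1
G(25) = mex{1,0,0} = 2
G(26) = mex{1,0,0} = 2
G(27) = mex{1,1,0} = 2
G(28) = mex{1,1,0} = 2
G(29) = mex{1,1,0} = 2
G(30) = mex{2,1,1} = 0
P-positions are exactly the n with G(n) = 0.

0, 1, 2, 3, 4, 15, 16, 17, 18, 19, 30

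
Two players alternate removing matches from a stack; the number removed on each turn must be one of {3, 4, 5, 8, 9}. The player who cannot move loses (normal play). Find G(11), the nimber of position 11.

3

G(0) = 0
G(1) = mex{} = 0
G(2) = mex{} = 0
G(3) = mex{0} = 1
G(4) = mex{0,0} = 1
G(5) = mex{0,0,0} = 1
G(6) = mex{1,0,0} = 2
G(7) = mex{1,1,0} = 2
G(8) = mex{1,1,1,0} = 2
G(9) = mex{2,1,1,0,0} = 3
G(10) = mex{2,2,1,0,0} = 3
G(11) = mex{2,2,2,1,0} = 3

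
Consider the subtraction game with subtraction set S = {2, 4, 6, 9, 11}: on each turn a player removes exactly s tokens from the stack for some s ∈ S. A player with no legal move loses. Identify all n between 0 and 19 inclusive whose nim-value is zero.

n :  0  1  2  3  4  5  6  7  8  9 10 11 12 13 14 15 16 17 18 19
G :  0  0  1  1  2  2  3  3  0  4  1  5  2  0  3  1  0  2  1  3
P-positions are exactly the n with G(n) = 0.

0, 1, 8, 13, 16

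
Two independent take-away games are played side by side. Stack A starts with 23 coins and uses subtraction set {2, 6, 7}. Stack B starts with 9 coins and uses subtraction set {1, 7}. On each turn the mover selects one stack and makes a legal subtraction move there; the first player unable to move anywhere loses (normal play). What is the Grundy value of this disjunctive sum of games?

2

Stack A, S = {2, 6, 7}:
G(0) = 0
G(1) = mex{} = 0
G(2) = mex{0} = 1
G(3) = mex{0} = 1
G(4) = mex{1} = 0
G(5) = mex{1} = 0
G(6) = mex{0,0} = 1
G(7) = mex{0,0,0} = 1
G(8) = mex{1,1,0} = 2
G(9) = mex{1,1,1} = 0
G(10) = mex{2,0,1} = 3
G(11) = mex{0,0,0} = 1
G(12) = mex{3,1,0} = 2
G(13) = mex{1,1,1} = 0
G(14) = mex{2,2,1} = 0
G(15) = mex{0,0,2} = 1
G(16) = mex{0,3,0} = 1
G(17) = mex{1,1,3} = 0
G(18) = mex{1,2,1} = 0
G(19) = mex{0,0,2} = 1
G(20) = mex{0,0,0} = 1
G(21) = mex{1,1,0} = 2
G(22) = mex{1,1,1} = 0
G(23) = mex{2,0,1} = 3
G_A(23) = 3.
Stack B, S = {1, 7}:
n : 0 1 2 3 4 5 6 7 8 9
G : 0 1 0 1 0 1 0 1 0 1
G_B(9) = 1.
Combined Grundy value = 3 ⊕ 1 = 2.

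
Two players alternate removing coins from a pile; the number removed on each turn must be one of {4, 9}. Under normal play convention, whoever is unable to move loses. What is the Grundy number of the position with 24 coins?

n :  0  1  2  3  4  5  6  7  8  9 10 11 12 13 14 15 16 17 18 19 20 21 22 23 24
G :  0  0  0  0  1  1  1  1  0  2  2  2  1  0  0  0  0  1  1  1  1  0  2  2  2

2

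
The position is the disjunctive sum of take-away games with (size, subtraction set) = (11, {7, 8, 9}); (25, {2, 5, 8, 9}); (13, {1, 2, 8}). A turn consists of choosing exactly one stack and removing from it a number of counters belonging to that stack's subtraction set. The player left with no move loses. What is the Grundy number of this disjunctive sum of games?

2

Stack A, S = {7, 8, 9}:
G(0) = 0
G(1) = mex{} = 0
G(2) = mex{} = 0
G(3) = mex{} = 0
G(4) = mex{} = 0
G(5) = mex{} = 0
G(6) = mex{} = 0
G(7) = mex{0} = 1
G(8) = mex{0,0} = 1
G(9) = mex{0,0,0} = 1
G(10) = mex{0,0,0} = 1
G(11) = mex{0,0,0} = 1
G_A(11) = 1.
Stack B, S = {2, 5, 8, 9}:
G(0) = 0
G(1) = mex{} = 0
G(2) = mex{0} = 1
G(3) = mex{0} = 1
G(4) = mex{1} = 0
G(5) = mex{1,0} = 2
G(6) = mex{0,0} = 1
G(7) = mex{2,1} = 0
G(8) = mex{1,1,0} = 2
G(9) = mex{0,0,0,0} = 1
G(10) = mex{2,2,1,0} = 3
G(11) = mex{1,1,1,1} = 0
G(12) = mex{3,0,0,1} = 2
G(13) = mex{0,2,2,0} = 1
G(14) = mex{2,1,1,2} = 0
G(15) = mex{1,3,0,1} = 2
G(16) = mex{0,0,2,0} = 1
G(17) = mex{2,2,1,2} = 0
G(18) = mex{1,1,3,1} = 0
G(19) = mex{0,0,0,3} = 1
G(20) = mex{0,2,2,0} = 1
G(21) = mex{1,1,1,2} = 0
G(22) = mex{1,0,0,1} = 2
G(23) = mex{0,0,2,0} = 1
G(24) = mex{2,1,1,2} = 0
G(25) = mex{1,1,0,1} = 2
G_B(25) = 2.
Stack C, S = {1, 2, 8}:
G(0) = 0
G(1) = mex{0} = 1
G(2) = mex{1,0} = 2
G(3) = mex{2,1} = 0
G(4) = mex{0,2} = 1
G(5) = mex{1,0} = 2
G(6) = mex{2,1} = 0
G(7) = mex{0,2} = 1
G(8) = mex{1,0,0} = 2
G(9) = mex{2,1,1} = 0
G(10) = mex{0,2,2} = 1
G(11) = mex{1,0,0} = 2
G(12) = mex{2,1,1} = 0
G(13) = mex{0,2,2} = 1
G_C(13) = 1.
Combined Grundy value = 1 ⊕ 2 ⊕ 1 = 2.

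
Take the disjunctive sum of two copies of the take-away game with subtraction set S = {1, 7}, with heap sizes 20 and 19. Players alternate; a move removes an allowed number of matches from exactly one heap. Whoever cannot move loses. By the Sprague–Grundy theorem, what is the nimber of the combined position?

All heaps use S = {1, 7}:
n :  0  1  2  3  4  5  6  7  8  9 10 11 12 13 14 15 16 17 18 19 20
G :  0  1  0  1  0  1  0  1  0  1  0  1  0  1  0  1  0  1  0  1  0
Heap A: G(20) = 0.
Heap B: G(19) = 1.
Combined Grundy value = 0 ⊕ 1 = 1.

1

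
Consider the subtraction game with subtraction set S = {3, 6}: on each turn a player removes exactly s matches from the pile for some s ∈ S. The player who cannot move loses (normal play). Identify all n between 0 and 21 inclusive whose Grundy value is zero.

G(0) = 0
G(1) = mex{} = 0
G(2) = mex{} = 0
G(3) = mex{0} = 1
G(4) = mex{0} = 1
G(5) = mex{0} = 1
G(6) = mex{1,0} = 2
G(7) = mex{1,0} = 2
G(8) = mex{1,0} = 2
G(9) = mex{2,1} = 0
G(10) = mex{2,1} = 0
G(11) = mex{2,1} = 0
G(12) = mex{0,2} = 1
G(13) = mex{0,2} = 1
G(14) = mex{0,2} = 1
G(15) = mex{1,0} = 2
G(16) = mex{1,0} = 2
G(17) = mex{1,0} = 2
G(18) = mex{2,1} = 0
G(19) = mex{2,1} = 0
G(20) = mex{2,1} = 0
G(21) = mex{0,2} = 1
P-positions are exactly the n with G(n) = 0.

0, 1, 2, 9, 10, 11, 18, 19, 20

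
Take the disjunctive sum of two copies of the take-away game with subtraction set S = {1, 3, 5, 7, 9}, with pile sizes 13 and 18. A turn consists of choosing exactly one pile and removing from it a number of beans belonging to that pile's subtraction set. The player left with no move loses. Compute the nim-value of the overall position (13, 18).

1

All piles use S = {1, 3, 5, 7, 9}:
G(0) = 0
G(1) = mex{0} = 1
G(2) = mex{1} = 0
G(3) = mex{0,0} = 1
G(4) = mex{1,1} = 0
G(5) = mex{0,0,0} = 1
G(6) = mex{1,1,1} = 0
G(7) = mex{0,0,0,0} = 1
G(8) = mex{1,1,1,1} = 0
G(9) = mex{0,0,0,0,0} = 1
G(10) = mex{1,1,1,1,1} = 0
G(11) = mex{0,0,0,0,0} = 1
G(12) = mex{1,1,1,1,1} = 0
G(13) = mex{0,0,0,0,0} = 1
G(14) = mex{1,1,1,1,1} = 0
G(15) = mex{0,0,0,0,0} = 1
G(16) = mex{1,1,1,1,1} = 0
G(17) = mex{0,0,0,0,0} = 1
G(18) = mex{1,1,1,1,1} = 0
Pile A: G(13) = 1.
Pile B: G(18) = 0.
Combined Grundy value = 1 ⊕ 0 = 1.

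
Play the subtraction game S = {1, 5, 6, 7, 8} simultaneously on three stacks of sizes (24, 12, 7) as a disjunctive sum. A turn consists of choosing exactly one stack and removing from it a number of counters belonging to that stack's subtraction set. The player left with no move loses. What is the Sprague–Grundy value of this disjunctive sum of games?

All stacks use S = {1, 5, 6, 7, 8}:
n :  0  1  2  3  4  5  6  7  8  9 10 11 12 13 14 15 16 17 18 19 20 21 22 23 24
G :  0  1  0  1  0  1  2  3  2  3  2  3  4  0  1  0  1  0  1  2  3  2  3  2  3
Stack A: G(24) = 3.
Stack B: G(12) = 4.
Stack C: G(7) = 3.
Combined Grundy value = 3 ⊕ 4 ⊕ 3 = 4.

4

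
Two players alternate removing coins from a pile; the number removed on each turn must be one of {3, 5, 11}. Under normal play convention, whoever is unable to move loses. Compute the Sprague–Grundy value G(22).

G(0) = 0
G(1) = mex{} = 0
G(2) = mex{} = 0
G(3) = mex{0} = 1
G(4) = mex{0} = 1
G(5) = mex{0,0} = 1
G(6) = mex{1,0} = 2
G(7) = mex{1,0} = 2
G(8) = mex{1,1} = 0
G(9) = mex{2,1} = 0
G(10) = mex{2,1} = 0
G(11) = mex{0,2,0} = 1
G(12) = mex{0,2,0} = 1
G(13) = mex{0,0,0} = 1
G(14) = mex{1,0,1} = 2
G(15) = mex{1,0,1} = 2
G(16) = mex{1,1,1} = 0
G(17) = mex{2,1,2} = 0
G(18) = mex{2,1,2} = 0
G(19) = mex{0,2,0} = 1
G(20) = mex{0,2,0} = 1
G(21) = mex{0,0,0} = 1
G(22) = mex{1,0,1} = 2

2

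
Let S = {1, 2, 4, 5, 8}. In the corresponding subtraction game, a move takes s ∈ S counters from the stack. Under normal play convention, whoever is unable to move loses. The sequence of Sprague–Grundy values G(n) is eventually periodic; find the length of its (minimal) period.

n :  0  1  2  3  4  5  6  7  8  9 10 11 12 13 14
G :  0  1  2  0  1  2  0  1  2  0  1  2  0  1  2
G(n+3) = G(n) holds for n = 0,…,7 (a full window of length max(S) = 8), so the sequence is purely periodic with period 3.

3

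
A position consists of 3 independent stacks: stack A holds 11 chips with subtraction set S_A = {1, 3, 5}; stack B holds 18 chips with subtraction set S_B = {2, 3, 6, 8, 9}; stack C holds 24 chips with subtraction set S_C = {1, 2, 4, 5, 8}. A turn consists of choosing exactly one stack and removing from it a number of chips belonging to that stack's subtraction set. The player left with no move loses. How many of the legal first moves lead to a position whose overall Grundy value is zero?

Stack A, S = {1, 3, 5}:
n :  0  1  2  3  4  5  6  7  8  9 10 11
G :  0  1  0  1  0  1  0  1  0  1  0  1
G_A(11) = 1.
Stack B, S = {2, 3, 6, 8, 9}:
n :  0  1  2  3  4  5  6  7  8  9 10 11 12 13 14 15 16 17 18
G :  0  0  1  1  2  0  3  1  2  2  3  3  0  4  1  5  0  0  1
G_B(18) = 1.
Stack C, S = {1, 2, 4, 5, 8}:
n :  0  1  2  3  4  5  6  7  8  9 10 11 12 13 14 15 16 17 18 19 20 21 22 23 24
G :  0  1  2  0  1  2  0  1  2  0  1  2  0  1  2  0  1  2  0  1  2  0  1  2  0
G_C(24) = 0.
Combined Grundy value = 1 ⊕ 1 ⊕ 0 = 0.
A winning move leaves total XOR = 0, i.e. changes one component's Grundy value g to g ⊕ X where X is the current total.
Stack A: target g' = 1⊕0 = 1, but every legal move changes the Grundy value (mex property), so 0 moves.
Stack B: target g' = 1⊕0 = 1, but every legal move changes the Grundy value (mex property), so 0 moves.
Stack C: target g' = 0⊕0 = 0, but every legal move changes the Grundy value (mex property), so 0 moves.

0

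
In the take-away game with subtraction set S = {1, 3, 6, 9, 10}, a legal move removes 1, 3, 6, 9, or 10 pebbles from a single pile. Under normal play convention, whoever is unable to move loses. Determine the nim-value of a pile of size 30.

0

G(0) = 0
G(1) = mex{0} = 1
G(2) = mex{1} = 0
G(3) = mex{0,0} = 1
G(4) = mex{1,1} = 0
G(5) = mex{0,0} = 1
G(6) = mex{1,1,0} = 2
G(7) = mex{2,0,1} = 3
G(8) = mex{3,1,0} = 2
G(9) = mex{2,2,1,0} = 3
G(10) = mex{3,3,0,1,0} = 2
G(11) = mex{2,2,1,0,1} = 3
G(12) = mex{3,3,2,1,0} = 4
G(13) = mex{4,2,3,0,1} = 5
G(14) = mex{5,3,2,1,0} = 4
G(15) = mex{4,4,3,2,1} = 0
G(16) = mex{0,5,2,3,2} = 1
G(17) = mex{1,4,3,2,3} = 0
G(18) = mex{0,0,4,3,2} = 1
G(19) = mex{1,1,5,2,3} = 0
G(20) = mex{0,0,4,3,2} = 1
G(21) = mex{1,1,0,4,3} = 2
G(22) = mex{2,0,1,5,4} = 3
G(23) = mex{3,1,0,4,5} = 2
G(24) = mex{2,2,1,0,4} = 3
G(25) = mex{3,3,0,1,0} = 2
G(26) = mex{2,2,1,0,1} = 3
G(27) = mex{3,3,2,1,0} = 4
G(28) = mex{4,2,3,0,1} = 5
G(29) = mex{5,3,2,1,0} = 4
G(30) = mex{4,4,3,2,1} = 0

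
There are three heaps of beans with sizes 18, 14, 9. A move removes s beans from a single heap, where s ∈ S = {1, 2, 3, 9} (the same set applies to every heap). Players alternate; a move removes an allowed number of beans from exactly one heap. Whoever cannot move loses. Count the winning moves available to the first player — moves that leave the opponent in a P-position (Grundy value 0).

4

All heaps use S = {1, 2, 3, 9}:
n :  0  1  2  3  4  5  6  7  8  9 10 11 12 13 14 15 16 17 18
G :  0  1  2  3  0  1  2  3  0  1  2  3  0  1  2  3  0  1  2
Heap A: G(18) = 2.
Heap B: G(14) = 2.
Heap C: G(9) = 1.
Combined Grundy value = 2 ⊕ 2 ⊕ 1 = 1.
A winning move leaves total XOR = 0, i.e. changes one component's Grundy value g to g ⊕ X where X is the current total.
Heap A: need g' = 2⊕1 = 3. Options: 18−1→G=1, 18−2→G=0, 18−3→G=3, 18−9→G=1. Hits: 1.
Heap B: need g' = 2⊕1 = 3. Options: 14−1→G=1, 14−2→G=0, 14−3→G=3, 14−9→G=1. Hits: 1.
Heap C: need g' = 1⊕1 = 0. Options: 9−1→G=0, 9−2→G=3, 9−3→G=2, 9−9→G=0. Hits: 2.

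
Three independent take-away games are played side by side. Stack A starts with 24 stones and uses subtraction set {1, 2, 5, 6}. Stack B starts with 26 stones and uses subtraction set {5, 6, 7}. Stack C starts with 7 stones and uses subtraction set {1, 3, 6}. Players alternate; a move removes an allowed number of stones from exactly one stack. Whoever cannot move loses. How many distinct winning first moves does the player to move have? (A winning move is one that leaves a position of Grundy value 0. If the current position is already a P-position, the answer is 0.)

Stack A, S = {1, 2, 5, 6}:
G(0) = 0
G(1) = mex{0} = 1
G(2) = mex{1,0} = 2
G(3) = mex{2,1} = 0
G(4) = mex{0,2} = 1
G(5) = mex{1,0,0} = 2
G(6) = mex{2,1,1,0} = 3
G(7) = mex{3,2,2,1} = 0
G(8) = mex{0,3,0,2} = 1
G(9) = mex{1,0,1,0} = 2
G(10) = mex{2,1,2,1} = 0
G(11) = mex{0,2,3,2} = 1
G(12) = mex{1,0,0,3} = 2
G(13) = mex{2,1,1,0} = 3
G(14) = mex{3,2,2,1} = 0
G(15) = mex{0,3,0,2} = 1
G(16) = mex{1,0,1,0} = 2
G(17) = mex{2,1,2,1} = 0
G(18) = mex{0,2,3,2} = 1
G(19) = mex{1,0,0,3} = 2
G(20) = mex{2,1,1,0} = 3
G(21) = mex{3,2,2,1} = 0
G(22) = mex{0,3,0,2} = 1
G(23) = mex{1,0,1,0} = 2
G(24) = mex{2,1,2,1} = 0
G_A(24) = 0.
Stack B, S = {5, 6, 7}:
G(0) = 0
G(1) = mex{} = 0
G(2) = mex{} = 0
G(3) = mex{} = 0
G(4) = mex{} = 0
G(5) = mex{0} = 1
G(6) = mex{0,0} = 1
G(7) = mex{0,0,0} = 1
G(8) = mex{0,0,0} = 1
G(9) = mex{0,0,0} = 1
G(10) = mex{1,0,0} = 2
G(11) = mex{1,1,0} = 2
G(12) = mex{1,1,1} = 0
G(13) = mex{1,1,1} = 0
G(14) = mex{1,1,1} = 0
G(15) = mex{2,1,1} = 0
G(16) = mex{2,2,1} = 0
G(17) = mex{0,2,2} = 1
G(18) = mex{0,0,2} = 1
G(19) = mex{0,0,0} = 1
G(20) = mex{0,0,0} = 1
G(21) = mex{0,0,0} = 1
G(22) = mex{1,0,0} = 2
G(23) = mex{1,1,0} = 2
G(24) = mex{1,1,1} = 0
G(25) = mex{1,1,1} = 0
G(26) = mex{1,1,1} = 0
G_B(26) = 0.
Stack C, S = {1, 3, 6}:
n : 0 1 2 3 4 5 6 7
G : 0 1 0 1 0 1 2 3
G_C(7) = 3.
Combined Grundy value = 0 ⊕ 0 ⊕ 3 = 3.
A winning move leaves total XOR = 0, i.e. changes one component's Grundy value g to g ⊕ X where X is the current total.
Stack A: need g' = 0⊕3 = 3. Options: 24−1→G=2, 24−2→G=1, 24−5→G=2, 24−6→G=1. Hits: 0.
Stack B: need g' = 0⊕3 = 3. Options: 26−5→G=1, 26−6→G=1, 26−7→G=1. Hits: 0.
Stack C: need g' = 3⊕3 = 0. Options: 7−1→G=2, 7−3→G=0, 7−6→G=1. Hits: 1.

1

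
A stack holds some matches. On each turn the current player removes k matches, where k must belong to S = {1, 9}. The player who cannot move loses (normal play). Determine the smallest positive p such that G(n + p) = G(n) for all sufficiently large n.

2

n :  0  1  2  3  4  5  6  7  8  9 10 11 12 13 14
G :  0  1  0  1  0  1  0  1  0  1  0  1  0  1  0
G(n+2) = G(n) holds for n = 0,…,8 (a full window of length max(S) = 9), so the sequence is purely periodic with period 2.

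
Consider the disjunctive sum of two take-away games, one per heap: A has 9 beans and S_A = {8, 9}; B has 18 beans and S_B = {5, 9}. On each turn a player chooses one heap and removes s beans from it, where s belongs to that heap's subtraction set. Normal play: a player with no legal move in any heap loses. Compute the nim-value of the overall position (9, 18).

1

Heap A, S = {8, 9}:
G(0) = 0
G(1) = mex{} = 0
G(2) = mex{} = 0
G(3) = mex{} = 0
G(4) = mex{} = 0
G(5) = mex{} = 0
G(6) = mex{} = 0
G(7) = mex{} = 0
G(8) = mex{0} = 1
G(9) = mex{0,0} = 1
G_A(9) = 1.
Heap B, S = {5, 9}:
n :  0  1  2  3  4  5  6  7  8  9 10 11 12 13 14 15 16 17 18
G :  0  0  0  0  0  1  1  1  1  1  2  2  2  2  0  0  0  0  0
G_B(18) = 0.
Combined Grundy value = 1 ⊕ 0 = 1.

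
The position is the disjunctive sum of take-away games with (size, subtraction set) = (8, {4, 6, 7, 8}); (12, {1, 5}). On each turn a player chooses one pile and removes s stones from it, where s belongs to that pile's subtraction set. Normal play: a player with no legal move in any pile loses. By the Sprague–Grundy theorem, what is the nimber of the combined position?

Pile A, S = {4, 6, 7, 8}:
G(0) = 0
G(1) = mex{} = 0
G(2) = mex{} = 0
G(3) = mex{} = 0
G(4) = mex{0} = 1
G(5) = mex{0} = 1
G(6) = mex{0,0} = 1
G(7) = mex{0,0,0} = 1
G(8) = mex{1,0,0,0} = 2
G_A(8) = 2.
Pile B, S = {1, 5}:
G(0) = 0
G(1) = mex{0} = 1
G(2) = mex{1} = 0
G(3) = mex{0} = 1
G(4) = mex{1} = 0
G(5) = mex{0,0} = 1
G(6) = mex{1,1} = 0
G(7) = mex{0,0} = 1
G(8) = mex{1,1} = 0
G(9) = mex{0,0} = 1
G(10) = mex{1,1} = 0
G(11) = mex{0,0} = 1
G(12) = mex{1,1} = 0
G_B(12) = 0.
Combined Grundy value = 2 ⊕ 0 = 2.

2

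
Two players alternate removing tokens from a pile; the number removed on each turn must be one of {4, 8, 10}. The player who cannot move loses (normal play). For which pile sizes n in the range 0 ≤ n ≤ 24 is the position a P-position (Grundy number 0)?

G(0) = 0
G(1) = mex{} = 0
G(2) = mex{} = 0
G(3) = mex{} = 0
G(4) = mex{0} = 1
G(5) = mex{0} = 1
G(6) = mex{0} = 1
G(7) = mex{0} = 1
G(8) = mex{1,0} = 2
G(9) = mex{1,0} = 2
G(10) = mex{1,0,0} = 2
G(11) = mex{1,0,0} = 2
G(12) = mex{2,1,0} = 3
G(13) = mex{2,1,0} = 3
G(14) = mex{2,1,1} = 0
G(15) = mex{2,1,1} = 0
G(16) = mex{3,2,1} = 0
G(17) = mex{3,2,1} = 0
G(18) = mex{0,2,2} = 1
G(19) = mex{0,2,2} = 1
G(20) = mex{0,3,2} = 1
G(21) = mex{0,3,2} = 1
G(22) = mex{1,0,3} = 2
G(23) = mex{1,0,3} = 2
G(24) = mex{1,0,0} = 2
P-positions are exactly the n with G(n) = 0.

0, 1, 2, 3, 14, 15, 16, 17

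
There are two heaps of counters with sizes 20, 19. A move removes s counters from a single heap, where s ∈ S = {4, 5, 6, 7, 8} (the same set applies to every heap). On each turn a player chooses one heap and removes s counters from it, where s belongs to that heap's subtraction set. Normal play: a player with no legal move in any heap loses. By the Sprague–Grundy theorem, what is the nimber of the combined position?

3

All heaps use S = {4, 5, 6, 7, 8}:
G(0) = 0
G(1) = mex{} = 0
G(2) = mex{} = 0
G(3) = mex{} = 0
G(4) = mex{0} = 1
G(5) = mex{0,0} = 1
G(6) = mex{0,0,0} = 1
G(7) = mex{0,0,0,0} = 1
G(8) = mex{1,0,0,0,0} = 2
G(9) = mex{1,1,0,0,0} = 2
G(10) = mex{1,1,1,0,0} = 2
G(11) = mex{1,1,1,1,0} = 2
G(12) = mex{2,1,1,1,1} = 0
G(13) = mex{2,2,1,1,1} = 0
G(14) = mex{2,2,2,1,1} = 0
G(15) = mex{2,2,2,2,1} = 0
G(16) = mex{0,2,2,2,2} = 1
G(17) = mex{0,0,2,2,2} = 1
G(18) = mex{0,0,0,2,2} = 1
G(19) = mex{0,0,0,0,2} = 1
G(20) = mex{1,0,0,0,0} = 2
Heap A: G(20) = 2.
Heap B: G(19) = 1.
Combined Grundy value = 2 ⊕ 1 = 3.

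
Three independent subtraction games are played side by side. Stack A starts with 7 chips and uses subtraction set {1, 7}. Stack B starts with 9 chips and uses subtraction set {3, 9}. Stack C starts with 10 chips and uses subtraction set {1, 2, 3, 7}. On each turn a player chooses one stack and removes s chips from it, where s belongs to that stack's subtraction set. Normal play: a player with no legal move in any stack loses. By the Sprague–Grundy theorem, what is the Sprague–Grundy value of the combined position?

2

Stack A, S = {1, 7}:
G(0) = 0
G(1) = mex{0} = 1
G(2) = mex{1} = 0
G(3) = mex{0} = 1
G(4) = mex{1} = 0
G(5) = mex{0} = 1
G(6) = mex{1} = 0
G(7) = mex{0,0} = 1
G_A(7) = 1.
Stack B, S = {3, 9}:
G(0) = 0
G(1) = mex{} = 0
G(2) = mex{} = 0
G(3) = mex{0} = 1
G(4) = mex{0} = 1
G(5) = mex{0} = 1
G(6) = mex{1} = 0
G(7) = mex{1} = 0
G(8) = mex{1} = 0
G(9) = mex{0,0} = 1
G_B(9) = 1.
Stack C, S = {1, 2, 3, 7}:
G(0) = 0
G(1) = mex{0} = 1
G(2) = mex{1,0} = 2
G(3) = mex{2,1,0} = 3
G(4) = mex{3,2,1} = 0
G(5) = mex{0,3,2} = 1
G(6) = mex{1,0,3} = 2
G(7) = mex{2,1,0,0} = 3
G(8) = mex{3,2,1,1} = 0
G(9) = mex{0,3,2,2} = 1
G(10) = mex{1,0,3,3} = 2
G_C(10) = 2.
Combined Grundy value = 1 ⊕ 1 ⊕ 2 = 2.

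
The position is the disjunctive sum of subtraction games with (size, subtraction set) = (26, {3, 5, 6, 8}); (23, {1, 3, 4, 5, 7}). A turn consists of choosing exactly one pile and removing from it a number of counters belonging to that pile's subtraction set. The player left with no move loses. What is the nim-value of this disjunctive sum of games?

2

Pile A, S = {3, 5, 6, 8}:
G(0) = 0
G(1) = mex{} = 0
G(2) = mex{} = 0
G(3) = mex{0} = 1
G(4) = mex{0} = 1
G(5) = mex{0,0} = 1
G(6) = mex{1,0,0} = 2
G(7) = mex{1,0,0} = 2
G(8) = mex{1,1,0,0} = 2
G(9) = mex{2,1,1,0} = 3
G(10) = mex{2,1,1,0} = 3
G(11) = mex{2,2,1,1} = 0
G(12) = mex{3,2,2,1} = 0
G(13) = mex{3,2,2,1} = 0
G(14) = mex{0,3,2,2} = 1
G(15) = mex{0,3,3,2} = 1
G(16) = mex{0,0,3,2} = 1
G(17) = mex{1,0,0,3} = 2
G(18) = mex{1,0,0,3} = 2
G(19) = mex{1,1,0,0} = 2
G(20) = mex{2,1,1,0} = 3
G(21) = mex{2,1,1,0} = 3
G(22) = mex{2,2,1,1} = 0
G(23) = mex{3,2,2,1} = 0
G(24) = mex{3,2,2,1} = 0
G(25) = mex{0,3,2,2} = 1
G(26) = mex{0,3,3,2} = 1
G_A(26) = 1.
Pile B, S = {1, 3, 4, 5, 7}:
n :  0  1  2  3  4  5  6  7  8  9 10 11 12 13 14 15 16 17 18 19 20 21 22 23
G :  0  1  0  1  2  3  2  3  0  1  0  1  2  3  2  3  0  1  0  1  2  3  2  3
G_B(23) = 3.
Combined Grundy value = 1 ⊕ 3 = 2.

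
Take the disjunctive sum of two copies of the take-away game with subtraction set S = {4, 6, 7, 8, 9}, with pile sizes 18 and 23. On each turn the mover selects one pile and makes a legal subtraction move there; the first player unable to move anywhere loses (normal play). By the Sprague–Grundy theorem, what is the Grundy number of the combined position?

All piles use S = {4, 6, 7, 8, 9}:
n :  0  1  2  3  4  5  6  7  8  9 10 11 12 13 14 15 16 17 18 19 20 21 22 23
G :  0  0  0  0  1  1  1  1  2  2  2  2  3  0  0  0  0  1  1  1  1  2  2  2
Pile A: G(18) = 1.
Pile B: G(23) = 2.
Combined Grundy value = 1 ⊕ 2 = 3.

3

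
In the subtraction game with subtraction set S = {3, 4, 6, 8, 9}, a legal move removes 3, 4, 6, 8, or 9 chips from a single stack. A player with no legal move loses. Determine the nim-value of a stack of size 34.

n :  0  1  2  3  4  5  6  7  8  9 10 11 12 13 14 15 16 17 18 19 20 21 22 23 24 25 26 27 28 29 30 31 32 33 34
G :  0  0  0  1  1  1  2  2  2  3  3  3  0  0  0  1  1  1  2  2  2  3  3  3  0  0  0  1  1  1  2  2  2  3  3

3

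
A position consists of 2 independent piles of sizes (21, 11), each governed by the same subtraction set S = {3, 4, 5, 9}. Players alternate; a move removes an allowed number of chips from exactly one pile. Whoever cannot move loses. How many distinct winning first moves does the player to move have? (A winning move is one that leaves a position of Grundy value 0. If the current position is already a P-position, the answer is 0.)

All piles use S = {3, 4, 5, 9}:
n :  0  1  2  3  4  5  6  7  8  9 10 11 12 13 14 15 16 17 18 19 20 21
G :  0  0  0  1  1  1  2  2  0  3  3  1  4  2  0  0  0  1  1  1  2  2
Pile A: G(21) = 2.
Pile B: G(11) = 1.
Combined Grundy value = 2 ⊕ 1 = 3.
A winning move leaves total XOR = 0, i.e. changes one component's Grundy value g to g ⊕ X where X is the current total.
Pile A: need g' = 2⊕3 = 1. Options: 21−3→G=1, 21−4→G=1, 21−5→G=0, 21−9→G=4. Hits: 2.
Pile B: need g' = 1⊕3 = 2. Options: 11−3→G=0, 11−4→G=2, 11−5→G=2, 11−9→G=0. Hits: 2.

4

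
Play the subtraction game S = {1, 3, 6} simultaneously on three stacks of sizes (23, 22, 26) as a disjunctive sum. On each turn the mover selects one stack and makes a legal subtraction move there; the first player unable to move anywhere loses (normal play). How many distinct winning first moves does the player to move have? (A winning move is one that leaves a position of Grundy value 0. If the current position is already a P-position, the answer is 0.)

All stacks use S = {1, 3, 6}:
G(0) = 0
G(1) = mex{0} = 1
G(2) = mex{1} = 0
G(3) = mex{0,0} = 1
G(4) = mex{1,1} = 0
G(5) = mex{0,0} = 1
G(6) = mex{1,1,0} = 2
G(7) = mex{2,0,1} = 3
G(8) = mex{3,1,0} = 2
G(9) = mex{2,2,1} = 0
G(10) = mex{0,3,0} = 1
G(11) = mex{1,2,1} = 0
G(12) = mex{0,0,2} = 1
G(13) = mex{1,1,3} = 0
G(14) = mex{0,0,2} = 1
G(15) = mex{1,1,0} = 2
G(16) = mex{2,0,1} = 3
G(17) = mex{3,1,0} = 2
G(18) = mex{2,2,1} = 0
G(19) = mex{0,3,0} = 1
G(20) = mex{1,2,1} = 0
G(21) = mex{0,0,2} = 1
G(22) = mex{1,1,3} = 0
G(23) = mex{0,0,2} = 1
G(24) = mex{1,1,0} = 2
G(25) = mex{2,0,1} = 3
G(26) = mex{3,1,0} = 2
Stack A: G(23) = 1.
Stack B: G(22) = 0.
Stack C: G(26) = 2.
Combined Grundy value = 1 ⊕ 0 ⊕ 2 = 3.
A winning move leaves total XOR = 0, i.e. changes one component's Grundy value g to g ⊕ X where X is the current total.
Stack A: need g' = 1⊕3 = 2. Options: 23−1→G=0, 23−3→G=0, 23−6→G=2. Hits: 1.
Stack B: need g' = 0⊕3 = 3. Options: 22−1→G=1, 22−3→G=1, 22−6→G=3. Hits: 1.
Stack C: need g' = 2⊕3 = 1. Options: 26−1→G=3, 26−3→G=1, 26−6→G=0. Hits: 1.

3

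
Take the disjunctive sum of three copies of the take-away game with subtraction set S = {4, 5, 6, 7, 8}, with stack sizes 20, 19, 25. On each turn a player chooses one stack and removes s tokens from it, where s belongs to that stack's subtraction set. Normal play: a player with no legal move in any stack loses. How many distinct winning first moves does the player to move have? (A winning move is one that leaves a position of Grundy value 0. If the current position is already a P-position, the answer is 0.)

2

All stacks use S = {4, 5, 6, 7, 8}:
n :  0  1  2  3  4  5  6  7  8  9 10 11 12 13 14 15 16 17 18 19 20 21 22 23 24 25
G :  0  0  0  0  1  1  1  1  2  2  2  2  0  0  0  0  1  1  1  1  2  2  2  2  0  0
Stack A: G(20) = 2.
Stack B: G(19) = 1.
Stack C: G(25) = 0.
Combined Grundy value = 2 ⊕ 1 ⊕ 0 = 3.
A winning move leaves total XOR = 0, i.e. changes one component's Grundy value g to g ⊕ X where X is the current total.
Stack A: need g' = 2⊕3 = 1. Options: 20−4→G=1, 20−5→G=0, 20−6→G=0, 20−7→G=0, 20−8→G=0. Hits: 1.
Stack B: need g' = 1⊕3 = 2. Options: 19−4→G=0, 19−5→G=0, 19−6→G=0, 19−7→G=0, 19−8→G=2. Hits: 1.
Stack C: need g' = 0⊕3 = 3. Options: 25−4→G=2, 25−5→G=2, 25−6→G=1, 25−7→G=1, 25−8→G=1. Hits: 0.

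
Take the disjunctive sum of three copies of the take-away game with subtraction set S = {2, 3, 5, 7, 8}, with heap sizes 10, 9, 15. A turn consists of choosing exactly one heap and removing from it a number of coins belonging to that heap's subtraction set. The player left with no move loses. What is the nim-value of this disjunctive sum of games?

All heaps use S = {2, 3, 5, 7, 8}:
n :  0  1  2  3  4  5  6  7  8  9 10 11 12 13 14 15
G :  0  0  1  1  2  2  3  3  4  4  0  0  1  1  2  2
Heap A: G(10) = 0.
Heap B: G(9) = 4.
Heap C: G(15) = 2.
Combined Grundy value = 0 ⊕ 4 ⊕ 2 = 6.

6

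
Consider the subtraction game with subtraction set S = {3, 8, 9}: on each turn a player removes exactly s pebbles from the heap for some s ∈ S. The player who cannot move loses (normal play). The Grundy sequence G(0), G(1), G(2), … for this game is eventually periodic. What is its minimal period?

17

n :  0  1  2  3  4  5  6  7  8  9 10 11 12 13 14 15 16 17 18 19 20 21 22 23 24 25 26 27 28 29 30 31 32 33 34 35
G :  0  0  0  1  1  1  0  0  2  1  1  3  0  0  2  1  1  0  0  0  1  1  1  0  0  2  1  1  3  0  0  2  1  1  0  0
G(n+17) = G(n) holds for n = 0,…,8 (a full window of length max(S) = 9), so the sequence is purely periodic with period 17.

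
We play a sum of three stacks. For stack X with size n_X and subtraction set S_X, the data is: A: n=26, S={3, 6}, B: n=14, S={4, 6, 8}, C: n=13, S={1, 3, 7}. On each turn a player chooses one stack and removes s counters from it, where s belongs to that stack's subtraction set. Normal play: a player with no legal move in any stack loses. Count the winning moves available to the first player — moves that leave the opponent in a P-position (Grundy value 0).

Stack A, S = {3, 6}:
G(0) = 0
G(1) = mex{} = 0
G(2) = mex{} = 0
G(3) = mex{0} = 1
G(4) = mex{0} = 1
G(5) = mex{0} = 1
G(6) = mex{1,0} = 2
G(7) = mex{1,0} = 2
G(8) = mex{1,0} = 2
G(9) = mex{2,1} = 0
G(10) = mex{2,1} = 0
G(11) = mex{2,1} = 0
G(12) = mex{0,2} = 1
G(13) = mex{0,2} = 1
G(14) = mex{0,2} = 1
G(15) = mex{1,0} = 2
G(16) = mex{1,0} = 2
G(17) = mex{1,0} = 2
G(18) = mex{2,1} = 0
G(19) = mex{2,1} = 0
G(20) = mex{2,1} = 0
G(21) = mex{0,2} = 1
G(22) = mex{0,2} = 1
G(23) = mex{0,2} = 1
G(24) = mex{1,0} = 2
G(25) = mex{1,0} = 2
G(26) = mex{1,0} = 2
G_A(26) = 2.
Stack B, S = {4, 6, 8}:
G(0) = 0
G(1) = mex{} = 0
G(2) = mex{} = 0
G(3) = mex{} = 0
G(4) = mex{0} = 1
G(5) = mex{0} = 1
G(6) = mex{0,0} = 1
G(7) = mex{0,0} = 1
G(8) = mex{1,0,0} = 2
G(9) = mex{1,0,0} = 2
G(10) = mex{1,1,0} = 2
G(11) = mex{1,1,0} = 2
G(12) = mex{2,1,1} = 0
G(13) = mex{2,1,1} = 0
G(14) = mex{2,2,1} = 0
G_B(14) = 0.
Stack C, S = {1, 3, 7}:
G(0) = 0
G(1) = mex{0} = 1
G(2) = mex{1} = 0
G(3) = mex{0,0} = 1
G(4) = mex{1,1} = 0
G(5) = mex{0,0} = 1
G(6) = mex{1,1} = 0
G(7) = mex{0,0,0} = 1
G(8) = mex{1,1,1} = 0
G(9) = mex{0,0,0} = 1
G(10) = mex{1,1,1} = 0
G(11) = mex{0,0,0} = 1
G(12) = mex{1,1,1} = 0
G(13) = mex{0,0,0} = 1
G_C(13) = 1.
Combined Grundy value = 2 ⊕ 0 ⊕ 1 = 3.
A winning move leaves total XOR = 0, i.e. changes one component's Grundy value g to g ⊕ X where X is the current total.
Stack A: need g' = 2⊕3 = 1. Options: 26−3→G=1, 26−6→G=0. Hits: 1.
Stack B: need g' = 0⊕3 = 3. Options: 14−4→G=2, 14−6→G=2, 14−8→G=1. Hits: 0.
Stack C: need g' = 1⊕3 = 2. Options: 13−1→G=0, 13−3→G=0, 13−7→G=0. Hits: 0.

1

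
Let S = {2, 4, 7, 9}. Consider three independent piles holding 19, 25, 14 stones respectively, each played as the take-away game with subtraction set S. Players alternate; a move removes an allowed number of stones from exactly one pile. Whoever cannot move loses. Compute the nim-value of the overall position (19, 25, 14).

All piles use S = {2, 4, 7, 9}:
n :  0  1  2  3  4  5  6  7  8  9 10 11 12 13 14 15 16 17 18 19 20 21 22 23 24 25
G :  0  0  1  1  2  2  0  3  1  4  2  0  0  1  1  2  2  0  3  1  4  2  0  0  1  1
Pile A: G(19) = 1.
Pile B: G(25) = 1.
Pile C: G(14) = 1.
Combined Grundy value = 1 ⊕ 1 ⊕ 1 = 1.

1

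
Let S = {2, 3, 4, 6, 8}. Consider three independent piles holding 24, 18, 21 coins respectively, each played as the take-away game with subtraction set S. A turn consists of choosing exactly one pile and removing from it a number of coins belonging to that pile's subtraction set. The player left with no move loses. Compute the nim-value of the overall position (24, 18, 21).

All piles use S = {2, 3, 4, 6, 8}:
G(0) = 0
G(1) = mex{} = 0
G(2) = mex{0} = 1
G(3) = mex{0,0} = 1
G(4) = mex{1,0,0} = 2
G(5) = mex{1,1,0} = 2
G(6) = mex{2,1,1,0} = 3
G(7) = mex{2,2,1,0} = 3
G(8) = mex{3,2,2,1,0} = 4
G(9) = mex{3,3,2,1,0} = 4
G(10) = mex{4,3,3,2,1} = 0
G(11) = mex{4,4,3,2,1} = 0
G(12) = mex{0,4,4,3,2} = 1
G(13) = mex{0,0,4,3,2} = 1
G(14) = mex{1,0,0,4,3} = 2
G(15) = mex{1,1,0,4,3} = 2
G(16) = mex{2,1,1,0,4} = 3
G(17) = mex{2,2,1,0,4} = 3
G(18) = mex{3,2,2,1,0} = 4
G(19) = mex{3,3,2,1,0} = 4
G(20) = mex{4,3,3,2,1} = 0
G(21) = mex{4,4,3,2,1} = 0
G(22) = mex{0,4,4,3,2} = 1
G(23) = mex{0,0,4,3,2} = 1
G(24) = mex{1,0,0,4,3} = 2
Pile A: G(24) = 2.
Pile B: G(18) = 4.
Pile C: G(21) = 0.
Combined Grundy value = 2 ⊕ 4 ⊕ 0 = 6.

6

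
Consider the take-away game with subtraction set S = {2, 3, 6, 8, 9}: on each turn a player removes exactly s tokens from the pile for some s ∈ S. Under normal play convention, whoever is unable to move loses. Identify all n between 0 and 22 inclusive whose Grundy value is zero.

G(0) = 0
G(1) = mex{} = 0
G(2) = mex{0} = 1
G(3) = mex{0,0} = 1
G(4) = mex{1,0} = 2
G(5) = mex{1,1} = 0
G(6) = mex{2,1,0} = 3
G(7) = mex{0,2,0} = 1
G(8) = mex{3,0,1,0} = 2
G(9) = mex{1,3,1,0,0} = 2
G(10) = mex{2,1,2,1,0} = 3
G(11) = mex{2,2,0,1,1} = 3
G(12) = mex{3,2,3,2,1} = 0
G(13) = mex{3,3,1,0,2} = 4
G(14) = mex{0,3,2,3,0} = 1
G(15) = mex{4,0,2,1,3} = 5
G(16) = mex{1,4,3,2,1} = 0
G(17) = mex{5,1,3,2,2} = 0
G(18) = mex{0,5,0,3,2} = 1
G(19) = mex{0,0,4,3,3} = 1
G(20) = mex{1,0,1,0,3} = 2
G(21) = mex{1,1,5,4,0} = 2
G(22) = mex{2,1,0,1,4} = 3
P-positions are exactly the n with G(n) = 0.

0, 1, 5, 12, 16, 17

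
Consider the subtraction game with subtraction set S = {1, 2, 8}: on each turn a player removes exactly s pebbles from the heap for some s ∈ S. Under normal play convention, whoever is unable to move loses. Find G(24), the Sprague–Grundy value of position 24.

0

G(0) = 0
G(1) = mex{0} = 1
G(2) = mex{1,0} = 2
G(3) = mex{2,1} = 0
G(4) = mex{0,2} = 1
G(5) = mex{1,0} = 2
G(6) = mex{2,1} = 0
G(7) = mex{0,2} = 1
G(8) = mex{1,0,0} = 2
G(9) = mex{2,1,1} = 0
G(10) = mex{0,2,2} = 1
G(11) = mex{1,0,0} = 2
G(12) = mex{2,1,1} = 0
G(13) = mex{0,2,2} = 1
G(14) = mex{1,0,0} = 2
G(15) = mex{2,1,1} = 0
G(16) = mex{0,2,2} = 1
G(17) = mex{1,0,0} = 2
G(18) = mex{2,1,1} = 0
G(19) = mex{0,2,2} = 1
G(20) = mex{1,0,0} = 2
G(21) = mex{2,1,1} = 0
G(22) = mex{0,2,2} = 1
G(23) = mex{1,0,0} = 2
G(24) = mex{2,1,1} = 0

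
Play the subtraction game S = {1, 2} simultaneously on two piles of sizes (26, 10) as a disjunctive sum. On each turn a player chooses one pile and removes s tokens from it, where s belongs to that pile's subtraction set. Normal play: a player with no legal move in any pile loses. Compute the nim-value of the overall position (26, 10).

All piles use S = {1, 2}:
G(0) = 0
G(1) = mex{0} = 1
G(2) = mex{1,0} = 2
G(3) = mex{2,1} = 0
G(4) = mex{0,2} = 1
G(5) = mex{1,0} = 2
G(6) = mex{2,1} = 0
G(7) = mex{0,2} = 1
G(8) = mex{1,0} = 2
G(9) = mex{2,1} = 0
G(10) = mex{0,2} = 1
G(11) = mex{1,0} = 2
G(12) = mex{2,1} = 0
G(13) = mex{0,2} = 1
G(14) = mex{1,0} = 2
G(15) = mex{2,1} = 0
G(16) = mex{0,2} = 1
G(17) = mex{1,0} = 2
G(18) = mex{2,1} = 0
G(19) = mex{0,2} = 1
G(20) = mex{1,0} = 2
G(21) = mex{2,1} = 0
G(22) = mex{0,2} = 1
G(23) = mex{1,0} = 2
G(24) = mex{2,1} = 0
G(25) = mex{0,2} = 1
G(26) = mex{1,0} = 2
Pile A: G(26) = 2.
Pile B: G(10) = 1.
Combined Grundy value = 2 ⊕ 1 = 3.

3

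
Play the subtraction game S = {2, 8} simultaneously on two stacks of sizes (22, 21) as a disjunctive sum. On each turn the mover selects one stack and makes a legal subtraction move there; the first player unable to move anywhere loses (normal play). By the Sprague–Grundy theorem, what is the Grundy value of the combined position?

1

All stacks use S = {2, 8}:
G(0) = 0
G(1) = mex{} = 0
G(2) = mex{0} = 1
G(3) = mex{0} = 1
G(4) = mex{1} = 0
G(5) = mex{1} = 0
G(6) = mex{0} = 1
G(7) = mex{0} = 1
G(8) = mex{1,0} = 2
G(9) = mex{1,0} = 2
G(10) = mex{2,1} = 0
G(11) = mex{2,1} = 0
G(12) = mex{0,0} = 1
G(13) = mex{0,0} = 1
G(14) = mex{1,1} = 0
G(15) = mex{1,1} = 0
G(16) = mex{0,2} = 1
G(17) = mex{0,2} = 1
G(18) = mex{1,0} = 2
G(19) = mex{1,0} = 2
G(20) = mex{2,1} = 0
G(21) = mex{2,1} = 0
G(22) = mex{0,0} = 1
Stack A: G(22) = 1.
Stack B: G(21) = 0.
Combined Grundy value = 1 ⊕ 0 = 1.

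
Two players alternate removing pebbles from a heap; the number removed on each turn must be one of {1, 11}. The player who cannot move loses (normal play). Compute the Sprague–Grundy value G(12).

G(0) = 0
G(1) = mex{0} = 1
G(2) = mex{1} = 0
G(3) = mex{0} = 1
G(4) = mex{1} = 0
G(5) = mex{0} = 1
G(6) = mex{1} = 0
G(7) = mex{0} = 1
G(8) = mex{1} = 0
G(9) = mex{0} = 1
G(10) = mex{1} = 0
G(11) = mex{0,0} = 1
G(12) = mex{1,1} = 0

0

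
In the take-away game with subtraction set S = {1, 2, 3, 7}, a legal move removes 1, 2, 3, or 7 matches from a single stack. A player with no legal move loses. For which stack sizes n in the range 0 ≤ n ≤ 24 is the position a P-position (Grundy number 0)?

0, 4, 8, 12, 16, 20, 24

n :  0  1  2  3  4  5  6  7  8  9 10 11 12 13 14 15 16 17 18 19 20 21 22 23 24
G :  0  1  2  3  0  1  2  3  0  1  2  3  0  1  2  3  0  1  2  3  0  1  2  3  0
P-positions are exactly the n with G(n) = 0.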